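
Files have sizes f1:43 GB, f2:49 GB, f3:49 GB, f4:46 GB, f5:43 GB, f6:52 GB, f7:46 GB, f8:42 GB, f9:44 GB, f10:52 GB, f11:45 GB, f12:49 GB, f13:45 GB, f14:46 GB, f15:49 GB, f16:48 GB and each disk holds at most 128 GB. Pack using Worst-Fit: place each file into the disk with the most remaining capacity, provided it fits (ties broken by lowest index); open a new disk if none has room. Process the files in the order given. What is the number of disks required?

f1 (43 GB) → disk 1 (remaining 85 GB)
f2 (49 GB) → disk 1 (remaining 36 GB)
f3 (49 GB) → disk 2 (remaining 79 GB)
f4 (46 GB) → disk 2 (remaining 33 GB)
f5 (43 GB) → disk 3 (remaining 85 GB)
f6 (52 GB) → disk 3 (remaining 33 GB)
f7 (46 GB) → disk 4 (remaining 82 GB)
f8 (42 GB) → disk 4 (remaining 40 GB)
f9 (44 GB) → disk 5 (remaining 84 GB)
f10 (52 GB) → disk 5 (remaining 32 GB)
f11 (45 GB) → disk 6 (remaining 83 GB)
f12 (49 GB) → disk 6 (remaining 34 GB)
f13 (45 GB) → disk 7 (remaining 83 GB)
f14 (46 GB) → disk 7 (remaining 37 GB)
f15 (49 GB) → disk 8 (remaining 79 GB)
f16 (48 GB) → disk 8 (remaining 31 GB)
Final disks: [43,49] [49,46] [43,52] [46,42] [44,52] [45,49] [45,46] [49,48].

8 disks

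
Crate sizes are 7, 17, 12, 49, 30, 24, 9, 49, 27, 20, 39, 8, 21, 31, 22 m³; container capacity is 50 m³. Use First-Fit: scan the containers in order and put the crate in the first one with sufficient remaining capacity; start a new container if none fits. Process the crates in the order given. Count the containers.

Put 7 m³ in container 1; 43 m³ remain.
Put 17 m³ in container 1; 26 m³ remain.
Put 12 m³ in container 1; 14 m³ remain.
Put 49 m³ in container 2; 1 m³ remain.
Put 30 m³ in container 3; 20 m³ remain.
Put 24 m³ in container 4; 26 m³ remain.
Put 9 m³ in container 1; 5 m³ remain.
Put 49 m³ in container 5; 1 m³ remain.
Put 27 m³ in container 6; 23 m³ remain.
Put 20 m³ in container 3; 0 m³ remain.
Put 39 m³ in container 7; 11 m³ remain.
Put 8 m³ in container 4; 18 m³ remain.
Put 21 m³ in container 6; 2 m³ remain.
Put 31 m³ in container 8; 19 m³ remain.
Put 22 m³ in container 9; 28 m³ remain.

9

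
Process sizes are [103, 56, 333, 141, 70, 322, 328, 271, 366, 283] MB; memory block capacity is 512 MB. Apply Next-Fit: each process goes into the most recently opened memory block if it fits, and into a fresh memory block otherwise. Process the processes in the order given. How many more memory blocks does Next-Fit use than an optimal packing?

Next-Fit: [103,56,333] [141,70] [322] [328] [271] [366] [283] → 7 memory blocks.
6 processes exceed 256 MB (half the capacity), and no two of those can share a memory block, so at least 6 memory blocks are needed.
An optimal packing achieves that bound: [366,141] [333,103,70] [328,56] [322] [283] [271] → 6 memory blocks.
Excess: 7 − 6 = 1.

1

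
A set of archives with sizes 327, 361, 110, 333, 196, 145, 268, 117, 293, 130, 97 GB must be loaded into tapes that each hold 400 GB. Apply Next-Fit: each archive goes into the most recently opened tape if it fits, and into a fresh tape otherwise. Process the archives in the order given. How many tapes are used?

Put 327 GB in tape 1; 73 GB remain.
Put 361 GB in tape 2; 39 GB remain.
Put 110 GB in tape 3; 290 GB remain.
Put 333 GB in tape 4; 67 GB remain.
Put 196 GB in tape 5; 204 GB remain.
Put 145 GB in tape 5; 59 GB remain.
Put 268 GB in tape 6; 132 GB remain.
Put 117 GB in tape 6; 15 GB remain.
Put 293 GB in tape 7; 107 GB remain.
Put 130 GB in tape 8; 270 GB remain.
Put 97 GB in tape 8; 173 GB remain.
Final tapes: [327] [361] [110] [333] [196,145] [268,117] [293] [130,97].

8 tapes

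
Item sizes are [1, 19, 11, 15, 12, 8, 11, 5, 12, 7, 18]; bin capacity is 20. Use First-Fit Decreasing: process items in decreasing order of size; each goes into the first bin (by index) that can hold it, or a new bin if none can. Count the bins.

7

Sorted descending: 19, 18, 15, 12, 12, 11, 11, 8, 7, 5, 1.
19 → bin 1 (remaining 1)
18 → bin 2 (remaining 2)
15 → bin 3 (remaining 5)
12 → bin 4 (remaining 8)
12 → bin 5 (remaining 8)
11 → bin 6 (remaining 9)
11 → bin 7 (remaining 9)
8 → bin 4 (remaining 0)
7 → bin 5 (remaining 1)
5 → bin 3 (remaining 0)
1 → bin 1 (remaining 0)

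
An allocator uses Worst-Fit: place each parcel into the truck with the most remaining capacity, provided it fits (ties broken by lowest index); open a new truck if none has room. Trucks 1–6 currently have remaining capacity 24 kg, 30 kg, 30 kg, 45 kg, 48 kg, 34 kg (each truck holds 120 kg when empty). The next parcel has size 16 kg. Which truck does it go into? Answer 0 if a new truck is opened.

Trucks with room: truck 1 (24 kg), truck 2 (30 kg), truck 3 (30 kg), truck 4 (45 kg), truck 5 (48 kg), truck 6 (34 kg).
Most room is truck 5 with 48 kg free.

5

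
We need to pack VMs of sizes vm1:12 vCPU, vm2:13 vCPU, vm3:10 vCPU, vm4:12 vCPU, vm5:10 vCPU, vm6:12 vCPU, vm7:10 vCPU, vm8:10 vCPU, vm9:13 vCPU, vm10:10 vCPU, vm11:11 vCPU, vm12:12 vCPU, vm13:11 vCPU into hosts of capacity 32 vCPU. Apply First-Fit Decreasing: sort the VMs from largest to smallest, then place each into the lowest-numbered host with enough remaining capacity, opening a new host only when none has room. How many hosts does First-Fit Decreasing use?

Sorted descending: 13, 13, 12, 12, 12, 12, 11, 11, 10, 10, 10, 10, 10.
13 vCPU → host 1 (remaining 19 vCPU)
13 vCPU → host 1 (remaining 6 vCPU)
12 vCPU → host 2 (remaining 20 vCPU)
12 vCPU → host 2 (remaining 8 vCPU)
12 vCPU → host 3 (remaining 20 vCPU)
12 vCPU → host 3 (remaining 8 vCPU)
11 vCPU → host 4 (remaining 21 vCPU)
11 vCPU → host 4 (remaining 10 vCPU)
10 vCPU → host 4 (remaining 0 vCPU)
10 vCPU → host 5 (remaining 22 vCPU)
10 vCPU → host 5 (remaining 12 vCPU)
10 vCPU → host 5 (remaining 2 vCPU)
10 vCPU → host 6 (remaining 22 vCPU)
Final hosts: [13,13] [12,12] [12,12] [11,11,10] [10,10,10] [10].

6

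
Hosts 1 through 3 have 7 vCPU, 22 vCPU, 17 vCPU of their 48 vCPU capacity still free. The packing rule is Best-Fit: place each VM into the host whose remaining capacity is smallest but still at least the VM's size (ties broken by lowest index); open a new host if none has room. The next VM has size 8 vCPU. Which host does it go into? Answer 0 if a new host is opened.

Hosts with room: host 2 (22 vCPU), host 3 (17 vCPU).
Tightest fit is host 3 with 17 vCPU free.

3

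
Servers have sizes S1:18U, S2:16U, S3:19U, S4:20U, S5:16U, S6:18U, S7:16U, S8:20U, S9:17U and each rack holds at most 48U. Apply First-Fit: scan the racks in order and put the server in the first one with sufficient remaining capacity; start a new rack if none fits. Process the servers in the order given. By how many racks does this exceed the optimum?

First-Fit: [18,16] [19,20] [16,18] [16,20] [17] → 5 racks.
Total size 160U; any packing needs at least ⌈160/48⌉ = 4 racks.
An optimal packing achieves that bound: [20,20] [19,18] [18,17] [16,16,16] → 4 racks.
Excess: 5 − 4 = 1.

1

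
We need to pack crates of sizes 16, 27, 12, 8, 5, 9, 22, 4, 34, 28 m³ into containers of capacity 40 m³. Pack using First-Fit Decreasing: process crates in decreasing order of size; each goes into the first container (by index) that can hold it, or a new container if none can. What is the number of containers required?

5 containers

Sorted descending: 34, 28, 27, 22, 16, 12, 9, 8, 5, 4.
container 1: place 34 m³, 6 m³ left
container 2: place 28 m³, 12 m³ left
container 3: place 27 m³, 13 m³ left
container 4: place 22 m³, 18 m³ left
container 4: place 16 m³, 2 m³ left
container 2: place 12 m³, 0 m³ left
container 3: place 9 m³, 4 m³ left
container 5: place 8 m³, 32 m³ left
container 1: place 5 m³, 1 m³ left
container 3: place 4 m³, 0 m³ left
Final containers: [34,5] [28,12] [27,9,4] [22,16] [8].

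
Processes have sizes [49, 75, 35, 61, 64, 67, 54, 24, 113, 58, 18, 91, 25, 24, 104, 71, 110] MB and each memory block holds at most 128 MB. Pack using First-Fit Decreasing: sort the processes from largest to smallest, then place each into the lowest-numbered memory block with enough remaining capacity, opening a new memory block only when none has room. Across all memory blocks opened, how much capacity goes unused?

109

Sorted descending: 113, 110, 104, 91, 75, 71, 67, 64, 61, 58, 54, 49, 35, 25, 24, 24, 18.
113 MB → memory block 1 (remaining 15 MB)
110 MB → memory block 2 (remaining 18 MB)
104 MB → memory block 3 (remaining 24 MB)
91 MB → memory block 4 (remaining 37 MB)
75 MB → memory block 5 (remaining 53 MB)
71 MB → memory block 6 (remaining 57 MB)
67 MB → memory block 7 (remaining 61 MB)
64 MB → memory block 8 (remaining 64 MB)
61 MB → memory block 7 (remaining 0 MB)
58 MB → memory block 8 (remaining 6 MB)
54 MB → memory block 6 (remaining 3 MB)
49 MB → memory block 5 (remaining 4 MB)
35 MB → memory block 4 (remaining 2 MB)
25 MB → memory block 9 (remaining 103 MB)
24 MB → memory block 3 (remaining 0 MB)
24 MB → memory block 9 (remaining 79 MB)
18 MB → memory block 2 (remaining 0 MB)
9 memory blocks × 128 MB = 1152 MB; used 1043 MB; unused 109 MB.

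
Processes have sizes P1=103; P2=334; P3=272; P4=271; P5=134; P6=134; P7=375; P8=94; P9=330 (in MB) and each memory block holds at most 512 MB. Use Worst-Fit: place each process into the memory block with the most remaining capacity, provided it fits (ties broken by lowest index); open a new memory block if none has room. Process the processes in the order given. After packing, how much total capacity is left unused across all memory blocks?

memory block 1: place P1 (103 MB), 409 MB left
memory block 1: place P2 (334 MB), 75 MB left
memory block 2: place P3 (272 MB), 240 MB left
memory block 3: place P4 (271 MB), 241 MB left
memory block 3: place P5 (134 MB), 107 MB left
memory block 2: place P6 (134 MB), 106 MB left
memory block 4: place P7 (375 MB), 137 MB left
memory block 4: place P8 (94 MB), 43 MB left
memory block 5: place P9 (330 MB), 182 MB left
5 memory blocks × 512 MB = 2560 MB; used 2047 MB; unused 513 MB.

513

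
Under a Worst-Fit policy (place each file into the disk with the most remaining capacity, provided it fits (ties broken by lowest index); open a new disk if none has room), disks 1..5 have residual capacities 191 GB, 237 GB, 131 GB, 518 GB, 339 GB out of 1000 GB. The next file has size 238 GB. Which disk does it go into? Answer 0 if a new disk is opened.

4

Disks with room: disk 4 (518 GB), disk 5 (339 GB).
Most room is disk 4 with 518 GB free.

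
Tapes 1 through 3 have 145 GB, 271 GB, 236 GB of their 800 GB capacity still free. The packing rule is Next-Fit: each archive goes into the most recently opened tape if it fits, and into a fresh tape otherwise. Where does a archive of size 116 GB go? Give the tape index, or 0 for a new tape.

Next-Fit only looks at tape 3, which has 236 GB free.
116 GB fits there.

3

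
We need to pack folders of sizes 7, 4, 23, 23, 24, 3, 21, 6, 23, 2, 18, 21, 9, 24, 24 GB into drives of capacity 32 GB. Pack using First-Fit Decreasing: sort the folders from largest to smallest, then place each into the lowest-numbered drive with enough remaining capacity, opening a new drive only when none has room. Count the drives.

9

Sorted descending: 24, 24, 24, 23, 23, 23, 21, 21, 18, 9, 7, 6, 4, 3, 2.
Put 24 GB in drive 1; 8 GB remain.
Put 24 GB in drive 2; 8 GB remain.
Put 24 GB in drive 3; 8 GB remain.
Put 23 GB in drive 4; 9 GB remain.
Put 23 GB in drive 5; 9 GB remain.
Put 23 GB in drive 6; 9 GB remain.
Put 21 GB in drive 7; 11 GB remain.
Put 21 GB in drive 8; 11 GB remain.
Put 18 GB in drive 9; 14 GB remain.
Put 9 GB in drive 4; 0 GB remain.
Put 7 GB in drive 1; 1 GB remain.
Put 6 GB in drive 2; 2 GB remain.
Put 4 GB in drive 3; 4 GB remain.
Put 3 GB in drive 3; 1 GB remain.
Put 2 GB in drive 2; 0 GB remain.
Final drives: [24,7] [24,6,2] [24,4,3] [23,9] [23] [23] [21] [21] [18].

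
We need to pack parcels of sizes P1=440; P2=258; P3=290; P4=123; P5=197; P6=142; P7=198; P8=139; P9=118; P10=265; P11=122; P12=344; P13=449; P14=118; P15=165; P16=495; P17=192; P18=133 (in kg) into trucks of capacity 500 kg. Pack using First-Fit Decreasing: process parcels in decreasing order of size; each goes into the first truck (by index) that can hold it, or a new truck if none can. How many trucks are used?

Sorted descending: 495, 449, 440, 344, 290, 265, 258, 198, 197, 192, 165, 142, 139, 133, 123, 122, 118, 118.
495 kg → truck 1 (remaining 5 kg)
449 kg → truck 2 (remaining 51 kg)
440 kg → truck 3 (remaining 60 kg)
344 kg → truck 4 (remaining 156 kg)
290 kg → truck 5 (remaining 210 kg)
265 kg → truck 6 (remaining 235 kg)
258 kg → truck 7 (remaining 242 kg)
198 kg → truck 5 (remaining 12 kg)
197 kg → truck 6 (remaining 38 kg)
192 kg → truck 7 (remaining 50 kg)
165 kg → truck 8 (remaining 335 kg)
142 kg → truck 4 (remaining 14 kg)
139 kg → truck 8 (remaining 196 kg)
133 kg → truck 8 (remaining 63 kg)
123 kg → truck 9 (remaining 377 kg)
122 kg → truck 9 (remaining 255 kg)
118 kg → truck 9 (remaining 137 kg)
118 kg → truck 9 (remaining 19 kg)
Final trucks: [495] [449] [440] [344,142] [290,198] [265,197] [258,192] [165,139,133] [123,122,118,118].

9 trucks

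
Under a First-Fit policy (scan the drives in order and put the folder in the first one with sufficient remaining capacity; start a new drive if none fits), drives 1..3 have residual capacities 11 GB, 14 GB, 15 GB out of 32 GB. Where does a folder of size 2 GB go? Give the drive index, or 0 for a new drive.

Drives with room: drive 1 (11 GB), drive 2 (14 GB), drive 3 (15 GB).
The first with room is drive 1.

1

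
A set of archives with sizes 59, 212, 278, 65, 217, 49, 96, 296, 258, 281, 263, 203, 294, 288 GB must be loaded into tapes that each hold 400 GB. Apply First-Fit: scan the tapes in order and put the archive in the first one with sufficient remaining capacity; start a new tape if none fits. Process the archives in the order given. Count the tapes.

10

59 GB → tape 1 (remaining 341 GB)
212 GB → tape 1 (remaining 129 GB)
278 GB → tape 2 (remaining 122 GB)
65 GB → tape 1 (remaining 64 GB)
217 GB → tape 3 (remaining 183 GB)
49 GB → tape 1 (remaining 15 GB)
96 GB → tape 2 (remaining 26 GB)
296 GB → tape 4 (remaining 104 GB)
258 GB → tape 5 (remaining 142 GB)
281 GB → tape 6 (remaining 119 GB)
263 GB → tape 7 (remaining 137 GB)
203 GB → tape 8 (remaining 197 GB)
294 GB → tape 9 (remaining 106 GB)
288 GB → tape 10 (remaining 112 GB)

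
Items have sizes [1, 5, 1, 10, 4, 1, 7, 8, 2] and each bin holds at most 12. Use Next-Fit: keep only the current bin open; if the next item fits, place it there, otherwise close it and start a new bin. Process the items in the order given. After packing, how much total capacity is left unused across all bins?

Put 1 in bin 1; 11 remain.
Put 5 in bin 1; 6 remain.
Put 1 in bin 1; 5 remain.
Put 10 in bin 2; 2 remain.
Put 4 in bin 3; 8 remain.
Put 1 in bin 3; 7 remain.
Put 7 in bin 3; 0 remain.
Put 8 in bin 4; 4 remain.
Put 2 in bin 4; 2 remain.
4 bins × 12 = 48; used 39; unused 9.

9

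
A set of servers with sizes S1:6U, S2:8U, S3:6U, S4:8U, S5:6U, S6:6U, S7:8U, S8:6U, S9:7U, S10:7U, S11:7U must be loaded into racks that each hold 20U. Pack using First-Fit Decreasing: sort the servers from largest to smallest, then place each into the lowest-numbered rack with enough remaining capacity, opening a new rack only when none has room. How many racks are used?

5

Sorted descending: 8, 8, 8, 7, 7, 7, 6, 6, 6, 6, 6.
Put 8U in rack 1; 12U remain.
Put 8U in rack 1; 4U remain.
Put 8U in rack 2; 12U remain.
Put 7U in rack 2; 5U remain.
Put 7U in rack 3; 13U remain.
Put 7U in rack 3; 6U remain.
Put 6U in rack 3; 0U remain.
Put 6U in rack 4; 14U remain.
Put 6U in rack 4; 8U remain.
Put 6U in rack 4; 2U remain.
Put 6U in rack 5; 14U remain.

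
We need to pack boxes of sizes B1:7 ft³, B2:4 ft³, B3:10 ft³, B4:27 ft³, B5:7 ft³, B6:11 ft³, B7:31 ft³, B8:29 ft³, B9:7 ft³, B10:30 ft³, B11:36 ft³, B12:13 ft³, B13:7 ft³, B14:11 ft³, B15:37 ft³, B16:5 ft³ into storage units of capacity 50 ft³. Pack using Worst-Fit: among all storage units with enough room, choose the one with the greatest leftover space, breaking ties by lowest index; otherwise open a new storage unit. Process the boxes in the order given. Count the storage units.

Put B1 (7 ft³) in storage unit 1; 43 ft³ remain.
Put B2 (4 ft³) in storage unit 1; 39 ft³ remain.
Put B3 (10 ft³) in storage unit 1; 29 ft³ remain.
Put B4 (27 ft³) in storage unit 1; 2 ft³ remain.
Put B5 (7 ft³) in storage unit 2; 43 ft³ remain.
Put B6 (11 ft³) in storage unit 2; 32 ft³ remain.
Put B7 (31 ft³) in storage unit 2; 1 ft³ remain.
Put B8 (29 ft³) in storage unit 3; 21 ft³ remain.
Put B9 (7 ft³) in storage unit 3; 14 ft³ remain.
Put B10 (30 ft³) in storage unit 4; 20 ft³ remain.
Put B11 (36 ft³) in storage unit 5; 14 ft³ remain.
Put B12 (13 ft³) in storage unit 4; 7 ft³ remain.
Put B13 (7 ft³) in storage unit 3; 7 ft³ remain.
Put B14 (11 ft³) in storage unit 5; 3 ft³ remain.
Put B15 (37 ft³) in storage unit 6; 13 ft³ remain.
Put B16 (5 ft³) in storage unit 6; 8 ft³ remain.

6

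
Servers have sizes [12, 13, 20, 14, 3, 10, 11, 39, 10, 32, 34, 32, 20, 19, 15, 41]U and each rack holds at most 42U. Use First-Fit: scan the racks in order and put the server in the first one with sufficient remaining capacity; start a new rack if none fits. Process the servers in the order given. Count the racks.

Put 12U in rack 1; 30U remain.
Put 13U in rack 1; 17U remain.
Put 20U in rack 2; 22U remain.
Put 14U in rack 1; 3U remain.
Put 3U in rack 1; 0U remain.
Put 10U in rack 2; 12U remain.
Put 11U in rack 2; 1U remain.
Put 39U in rack 3; 3U remain.
Put 10U in rack 4; 32U remain.
Put 32U in rack 4; 0U remain.
Put 34U in rack 5; 8U remain.
Put 32U in rack 6; 10U remain.
Put 20U in rack 7; 22U remain.
Put 19U in rack 7; 3U remain.
Put 15U in rack 8; 27U remain.
Put 41U in rack 9; 1U remain.

9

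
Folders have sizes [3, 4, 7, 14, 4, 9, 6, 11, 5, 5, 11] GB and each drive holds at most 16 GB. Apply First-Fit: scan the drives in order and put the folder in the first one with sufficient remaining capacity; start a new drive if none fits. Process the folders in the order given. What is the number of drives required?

6

drive 1: place 3 GB, 13 GB left
drive 1: place 4 GB, 9 GB left
drive 1: place 7 GB, 2 GB left
drive 2: place 14 GB, 2 GB left
drive 3: place 4 GB, 12 GB left
drive 3: place 9 GB, 3 GB left
drive 4: place 6 GB, 10 GB left
drive 5: place 11 GB, 5 GB left
drive 4: place 5 GB, 5 GB left
drive 4: place 5 GB, 0 GB left
drive 6: place 11 GB, 5 GB left
Final drives: [3,4,7] [14] [4,9] [6,5,5] [11] [11].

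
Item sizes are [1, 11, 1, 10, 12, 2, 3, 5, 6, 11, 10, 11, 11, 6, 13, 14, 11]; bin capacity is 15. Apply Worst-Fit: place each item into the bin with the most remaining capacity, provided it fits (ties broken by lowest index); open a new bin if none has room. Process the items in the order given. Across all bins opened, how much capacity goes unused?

42

Put 1 in bin 1; 14 remain.
Put 11 in bin 1; 3 remain.
Put 1 in bin 1; 2 remain.
Put 10 in bin 2; 5 remain.
Put 12 in bin 3; 3 remain.
Put 2 in bin 2; 3 remain.
Put 3 in bin 2; 0 remain.
Put 5 in bin 4; 10 remain.
Put 6 in bin 4; 4 remain.
Put 11 in bin 5; 4 remain.
Put 10 in bin 6; 5 remain.
Put 11 in bin 7; 4 remain.
Put 11 in bin 8; 4 remain.
Put 6 in bin 9; 9 remain.
Put 13 in bin 10; 2 remain.
Put 14 in bin 11; 1 remain.
Put 11 in bin 12; 4 remain.
12 bins × 15 = 180; used 138; unused 42.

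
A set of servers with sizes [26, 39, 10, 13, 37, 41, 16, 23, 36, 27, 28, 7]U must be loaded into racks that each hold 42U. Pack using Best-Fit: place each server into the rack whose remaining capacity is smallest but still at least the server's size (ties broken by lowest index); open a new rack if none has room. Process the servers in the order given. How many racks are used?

rack 1: place 26U, 16U left
rack 2: place 39U, 3U left
rack 1: place 10U, 6U left
rack 3: place 13U, 29U left
rack 4: place 37U, 5U left
rack 5: place 41U, 1U left
rack 3: place 16U, 13U left
rack 6: place 23U, 19U left
rack 7: place 36U, 6U left
rack 8: place 27U, 15U left
rack 9: place 28U, 14U left
rack 3: place 7U, 6U left
Final racks: [26,10] [39] [13,16,7] [37] [41] [23] [36] [27] [28].

9 racks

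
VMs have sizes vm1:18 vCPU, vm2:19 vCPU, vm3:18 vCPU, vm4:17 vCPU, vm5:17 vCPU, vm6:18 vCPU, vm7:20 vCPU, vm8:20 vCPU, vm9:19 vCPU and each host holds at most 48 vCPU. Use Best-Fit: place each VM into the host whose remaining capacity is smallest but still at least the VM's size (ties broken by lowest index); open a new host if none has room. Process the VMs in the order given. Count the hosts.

Put vm1 (18 vCPU) in host 1; 30 vCPU remain.
Put vm2 (19 vCPU) in host 1; 11 vCPU remain.
Put vm3 (18 vCPU) in host 2; 30 vCPU remain.
Put vm4 (17 vCPU) in host 2; 13 vCPU remain.
Put vm5 (17 vCPU) in host 3; 31 vCPU remain.
Put vm6 (18 vCPU) in host 3; 13 vCPU remain.
Put vm7 (20 vCPU) in host 4; 28 vCPU remain.
Put vm8 (20 vCPU) in host 4; 8 vCPU remain.
Put vm9 (19 vCPU) in host 5; 29 vCPU remain.
Final hosts: [18,19] [18,17] [17,18] [20,20] [19].

5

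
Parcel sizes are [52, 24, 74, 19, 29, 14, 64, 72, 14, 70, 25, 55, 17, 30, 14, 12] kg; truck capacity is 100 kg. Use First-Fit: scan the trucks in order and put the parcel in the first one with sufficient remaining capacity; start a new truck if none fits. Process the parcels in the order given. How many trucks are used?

7

truck 1: place 52 kg, 48 kg left
truck 1: place 24 kg, 24 kg left
truck 2: place 74 kg, 26 kg left
truck 1: place 19 kg, 5 kg left
truck 3: place 29 kg, 71 kg left
truck 2: place 14 kg, 12 kg left
truck 3: place 64 kg, 7 kg left
truck 4: place 72 kg, 28 kg left
truck 4: place 14 kg, 14 kg left
truck 5: place 70 kg, 30 kg left
truck 5: place 25 kg, 5 kg left
truck 6: place 55 kg, 45 kg left
truck 6: place 17 kg, 28 kg left
truck 7: place 30 kg, 70 kg left
truck 4: place 14 kg, 0 kg left
truck 2: place 12 kg, 0 kg left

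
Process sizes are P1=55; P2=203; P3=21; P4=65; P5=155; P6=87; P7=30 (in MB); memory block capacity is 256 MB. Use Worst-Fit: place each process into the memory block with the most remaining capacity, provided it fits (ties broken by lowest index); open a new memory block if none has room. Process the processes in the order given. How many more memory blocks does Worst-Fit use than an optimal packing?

0

Worst-Fit: [55,21,65,87] [203] [155,30] → 3 memory blocks.
Total size 616 MB; any packing needs at least ⌈616/256⌉ = 3 memory blocks.
So 3 is already optimal.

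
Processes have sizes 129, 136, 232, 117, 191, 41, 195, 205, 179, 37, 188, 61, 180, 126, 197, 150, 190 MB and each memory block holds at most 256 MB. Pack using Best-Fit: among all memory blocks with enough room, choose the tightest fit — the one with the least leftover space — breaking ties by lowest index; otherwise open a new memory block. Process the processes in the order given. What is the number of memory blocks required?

Put 129 MB in memory block 1; 127 MB remain.
Put 136 MB in memory block 2; 120 MB remain.
Put 232 MB in memory block 3; 24 MB remain.
Put 117 MB in memory block 2; 3 MB remain.
Put 191 MB in memory block 4; 65 MB remain.
Put 41 MB in memory block 4; 24 MB remain.
Put 195 MB in memory block 5; 61 MB remain.
Put 205 MB in memory block 6; 51 MB remain.
Put 179 MB in memory block 7; 77 MB remain.
Put 37 MB in memory block 6; 14 MB remain.
Put 188 MB in memory block 8; 68 MB remain.
Put 61 MB in memory block 5; 0 MB remain.
Put 180 MB in memory block 9; 76 MB remain.
Put 126 MB in memory block 1; 1 MB remain.
Put 197 MB in memory block 10; 59 MB remain.
Put 150 MB in memory block 11; 106 MB remain.
Put 190 MB in memory block 12; 66 MB remain.
Final memory blocks: [129,126] [136,117] [232] [191,41] [195,61] [205,37] [179] [188] [180] [197] [150] [190].

12 memory blocks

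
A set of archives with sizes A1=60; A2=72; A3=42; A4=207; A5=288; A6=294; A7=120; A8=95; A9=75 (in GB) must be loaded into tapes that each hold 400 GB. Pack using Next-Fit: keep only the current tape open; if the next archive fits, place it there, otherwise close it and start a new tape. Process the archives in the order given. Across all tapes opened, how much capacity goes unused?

A1 (60 GB) → tape 1 (remaining 340 GB)
A2 (72 GB) → tape 1 (remaining 268 GB)
A3 (42 GB) → tape 1 (remaining 226 GB)
A4 (207 GB) → tape 1 (remaining 19 GB)
A5 (288 GB) → tape 2 (remaining 112 GB)
A6 (294 GB) → tape 3 (remaining 106 GB)
A7 (120 GB) → tape 4 (remaining 280 GB)
A8 (95 GB) → tape 4 (remaining 185 GB)
A9 (75 GB) → tape 4 (remaining 110 GB)
4 tapes × 400 GB = 1600 GB; used 1253 GB; unused 347 GB.

347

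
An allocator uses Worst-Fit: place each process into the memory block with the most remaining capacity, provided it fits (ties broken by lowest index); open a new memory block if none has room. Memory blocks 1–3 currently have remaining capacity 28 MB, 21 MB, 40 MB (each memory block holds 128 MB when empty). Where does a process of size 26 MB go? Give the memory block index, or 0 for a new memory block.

Memory blocks with room: memory block 1 (28 MB), memory block 3 (40 MB).
Most room is memory block 3 with 40 MB free.

3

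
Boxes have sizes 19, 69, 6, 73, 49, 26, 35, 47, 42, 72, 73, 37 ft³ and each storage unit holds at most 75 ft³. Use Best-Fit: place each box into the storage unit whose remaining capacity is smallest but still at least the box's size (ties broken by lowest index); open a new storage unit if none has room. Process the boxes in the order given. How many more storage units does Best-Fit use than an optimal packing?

Best-Fit: [19,49] [69,6] [73] [26,35] [47] [42] [72] [73] [37] → 9 storage units.
Total size 548 ft³; any packing needs at least ⌈548/75⌉ = 8 storage units.
An optimal packing achieves that bound: [73] [73] [72] [69,6] [49,26] [47,19] [42] [37,35] → 8 storage units.
Excess: 9 − 8 = 1.

1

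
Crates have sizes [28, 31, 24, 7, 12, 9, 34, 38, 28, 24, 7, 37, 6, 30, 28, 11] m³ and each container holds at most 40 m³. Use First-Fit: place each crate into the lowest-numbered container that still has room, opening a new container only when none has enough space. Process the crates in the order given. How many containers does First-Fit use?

container 1: place 28 m³, 12 m³ left
container 2: place 31 m³, 9 m³ left
container 3: place 24 m³, 16 m³ left
container 1: place 7 m³, 5 m³ left
container 3: place 12 m³, 4 m³ left
container 2: place 9 m³, 0 m³ left
container 4: place 34 m³, 6 m³ left
container 5: place 38 m³, 2 m³ left
container 6: place 28 m³, 12 m³ left
container 7: place 24 m³, 16 m³ left
container 6: place 7 m³, 5 m³ left
container 8: place 37 m³, 3 m³ left
container 4: place 6 m³, 0 m³ left
container 9: place 30 m³, 10 m³ left
container 10: place 28 m³, 12 m³ left
container 7: place 11 m³, 5 m³ left

10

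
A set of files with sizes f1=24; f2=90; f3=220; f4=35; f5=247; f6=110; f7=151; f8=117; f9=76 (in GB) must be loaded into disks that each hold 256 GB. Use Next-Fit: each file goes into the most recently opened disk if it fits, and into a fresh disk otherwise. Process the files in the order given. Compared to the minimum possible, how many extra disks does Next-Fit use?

1

Next-Fit: [24,90] [220,35] [247] [110] [151] [117,76] → 6 disks.
Total size 1070 GB; any packing needs at least ⌈1070/256⌉ = 5 disks.
An optimal packing achieves that bound: [247] [220,35] [151,90] [117,110,24] [76] → 5 disks.
Excess: 6 − 5 = 1.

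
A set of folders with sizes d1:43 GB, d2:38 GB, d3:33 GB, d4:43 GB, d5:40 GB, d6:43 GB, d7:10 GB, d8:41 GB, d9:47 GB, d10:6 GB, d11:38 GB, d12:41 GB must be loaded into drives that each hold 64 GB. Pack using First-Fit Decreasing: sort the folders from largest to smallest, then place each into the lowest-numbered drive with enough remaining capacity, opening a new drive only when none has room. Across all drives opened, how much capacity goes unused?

Sorted descending: 47, 43, 43, 43, 41, 41, 40, 38, 38, 33, 10, 6.
47 GB → drive 1 (remaining 17 GB)
43 GB → drive 2 (remaining 21 GB)
43 GB → drive 3 (remaining 21 GB)
43 GB → drive 4 (remaining 21 GB)
41 GB → drive 5 (remaining 23 GB)
41 GB → drive 6 (remaining 23 GB)
40 GB → drive 7 (remaining 24 GB)
38 GB → drive 8 (remaining 26 GB)
38 GB → drive 9 (remaining 26 GB)
33 GB → drive 10 (remaining 31 GB)
10 GB → drive 1 (remaining 7 GB)
6 GB → drive 1 (remaining 1 GB)
10 drives × 64 GB = 640 GB; used 423 GB; unused 217 GB.

217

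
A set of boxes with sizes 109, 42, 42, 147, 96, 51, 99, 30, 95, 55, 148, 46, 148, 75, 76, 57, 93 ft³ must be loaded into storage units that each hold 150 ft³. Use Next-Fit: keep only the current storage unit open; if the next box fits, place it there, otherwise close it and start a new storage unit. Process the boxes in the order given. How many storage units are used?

12

109 ft³ → storage unit 1 (remaining 41 ft³)
42 ft³ → storage unit 2 (remaining 108 ft³)
42 ft³ → storage unit 2 (remaining 66 ft³)
147 ft³ → storage unit 3 (remaining 3 ft³)
96 ft³ → storage unit 4 (remaining 54 ft³)
51 ft³ → storage unit 4 (remaining 3 ft³)
99 ft³ → storage unit 5 (remaining 51 ft³)
30 ft³ → storage unit 5 (remaining 21 ft³)
95 ft³ → storage unit 6 (remaining 55 ft³)
55 ft³ → storage unit 6 (remaining 0 ft³)
148 ft³ → storage unit 7 (remaining 2 ft³)
46 ft³ → storage unit 8 (remaining 104 ft³)
148 ft³ → storage unit 9 (remaining 2 ft³)
75 ft³ → storage unit 10 (remaining 75 ft³)
76 ft³ → storage unit 11 (remaining 74 ft³)
57 ft³ → storage unit 11 (remaining 17 ft³)
93 ft³ → storage unit 12 (remaining 57 ft³)
Final storage units: [109] [42,42] [147] [96,51] [99,30] [95,55] [148] [46] [148] [75] [76,57] [93].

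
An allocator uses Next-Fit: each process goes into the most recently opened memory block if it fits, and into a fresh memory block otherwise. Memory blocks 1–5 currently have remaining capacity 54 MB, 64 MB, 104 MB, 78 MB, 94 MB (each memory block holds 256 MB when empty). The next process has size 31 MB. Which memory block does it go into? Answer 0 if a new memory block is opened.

5

Next-Fit only looks at memory block 5, which has 94 MB free.
31 MB fits there.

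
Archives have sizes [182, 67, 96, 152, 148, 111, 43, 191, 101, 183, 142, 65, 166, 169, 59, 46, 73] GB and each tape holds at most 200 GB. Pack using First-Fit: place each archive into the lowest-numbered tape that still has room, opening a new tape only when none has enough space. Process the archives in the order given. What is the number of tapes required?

Put 182 GB in tape 1; 18 GB remain.
Put 67 GB in tape 2; 133 GB remain.
Put 96 GB in tape 2; 37 GB remain.
Put 152 GB in tape 3; 48 GB remain.
Put 148 GB in tape 4; 52 GB remain.
Put 111 GB in tape 5; 89 GB remain.
Put 43 GB in tape 3; 5 GB remain.
Put 191 GB in tape 6; 9 GB remain.
Put 101 GB in tape 7; 99 GB remain.
Put 183 GB in tape 8; 17 GB remain.
Put 142 GB in tape 9; 58 GB remain.
Put 65 GB in tape 5; 24 GB remain.
Put 166 GB in tape 10; 34 GB remain.
Put 169 GB in tape 11; 31 GB remain.
Put 59 GB in tape 7; 40 GB remain.
Put 46 GB in tape 4; 6 GB remain.
Put 73 GB in tape 12; 127 GB remain.

12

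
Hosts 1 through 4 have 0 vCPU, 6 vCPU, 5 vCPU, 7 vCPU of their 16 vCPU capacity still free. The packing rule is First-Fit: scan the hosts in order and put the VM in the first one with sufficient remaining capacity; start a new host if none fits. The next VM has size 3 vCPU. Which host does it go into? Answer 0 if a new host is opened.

2

Hosts with room: host 2 (6 vCPU), host 3 (5 vCPU), host 4 (7 vCPU).
The first with room is host 2.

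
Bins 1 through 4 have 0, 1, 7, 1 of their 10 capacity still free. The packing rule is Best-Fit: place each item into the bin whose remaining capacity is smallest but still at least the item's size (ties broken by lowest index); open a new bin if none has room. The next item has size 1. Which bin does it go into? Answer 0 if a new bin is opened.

Bins with room: bin 2 (1), bin 3 (7), bin 4 (1).
Tightest fit is bin 2 with 1 free.

2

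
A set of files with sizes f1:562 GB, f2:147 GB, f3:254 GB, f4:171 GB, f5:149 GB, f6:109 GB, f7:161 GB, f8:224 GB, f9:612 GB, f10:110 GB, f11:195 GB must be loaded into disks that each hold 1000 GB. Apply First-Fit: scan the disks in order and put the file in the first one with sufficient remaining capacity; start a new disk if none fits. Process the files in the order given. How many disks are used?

Put f1 (562 GB) in disk 1; 438 GB remain.
Put f2 (147 GB) in disk 1; 291 GB remain.
Put f3 (254 GB) in disk 1; 37 GB remain.
Put f4 (171 GB) in disk 2; 829 GB remain.
Put f5 (149 GB) in disk 2; 680 GB remain.
Put f6 (109 GB) in disk 2; 571 GB remain.
Put f7 (161 GB) in disk 2; 410 GB remain.
Put f8 (224 GB) in disk 2; 186 GB remain.
Put f9 (612 GB) in disk 3; 388 GB remain.
Put f10 (110 GB) in disk 2; 76 GB remain.
Put f11 (195 GB) in disk 3; 193 GB remain.
Final disks: [562,147,254] [171,149,109,161,224,110] [612,195].

3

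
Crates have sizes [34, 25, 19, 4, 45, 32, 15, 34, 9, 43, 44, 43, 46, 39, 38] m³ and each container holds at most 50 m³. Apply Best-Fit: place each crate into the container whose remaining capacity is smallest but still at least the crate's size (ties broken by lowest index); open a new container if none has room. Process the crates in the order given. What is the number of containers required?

11

34 m³ → container 1 (remaining 16 m³)
25 m³ → container 2 (remaining 25 m³)
19 m³ → container 2 (remaining 6 m³)
4 m³ → container 2 (remaining 2 m³)
45 m³ → container 3 (remaining 5 m³)
32 m³ → container 4 (remaining 18 m³)
15 m³ → container 1 (remaining 1 m³)
34 m³ → container 5 (remaining 16 m³)
9 m³ → container 5 (remaining 7 m³)
43 m³ → container 6 (remaining 7 m³)
44 m³ → container 7 (remaining 6 m³)
43 m³ → container 8 (remaining 7 m³)
46 m³ → container 9 (remaining 4 m³)
39 m³ → container 10 (remaining 11 m³)
38 m³ → container 11 (remaining 12 m³)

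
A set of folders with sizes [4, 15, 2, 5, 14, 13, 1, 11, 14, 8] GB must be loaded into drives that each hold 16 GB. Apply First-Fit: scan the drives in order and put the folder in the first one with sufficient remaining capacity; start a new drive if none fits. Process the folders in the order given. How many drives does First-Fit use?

7

Put 4 GB in drive 1; 12 GB remain.
Put 15 GB in drive 2; 1 GB remain.
Put 2 GB in drive 1; 10 GB remain.
Put 5 GB in drive 1; 5 GB remain.
Put 14 GB in drive 3; 2 GB remain.
Put 13 GB in drive 4; 3 GB remain.
Put 1 GB in drive 1; 4 GB remain.
Put 11 GB in drive 5; 5 GB remain.
Put 14 GB in drive 6; 2 GB remain.
Put 8 GB in drive 7; 8 GB remain.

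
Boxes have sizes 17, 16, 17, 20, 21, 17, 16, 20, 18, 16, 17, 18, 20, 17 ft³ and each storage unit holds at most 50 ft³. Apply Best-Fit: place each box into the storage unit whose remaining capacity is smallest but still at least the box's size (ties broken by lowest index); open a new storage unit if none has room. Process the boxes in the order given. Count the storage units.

6

storage unit 1: place 17 ft³, 33 ft³ left
storage unit 1: place 16 ft³, 17 ft³ left
storage unit 1: place 17 ft³, 0 ft³ left
storage unit 2: place 20 ft³, 30 ft³ left
storage unit 2: place 21 ft³, 9 ft³ left
storage unit 3: place 17 ft³, 33 ft³ left
storage unit 3: place 16 ft³, 17 ft³ left
storage unit 4: place 20 ft³, 30 ft³ left
storage unit 4: place 18 ft³, 12 ft³ left
storage unit 3: place 16 ft³, 1 ft³ left
storage unit 5: place 17 ft³, 33 ft³ left
storage unit 5: place 18 ft³, 15 ft³ left
storage unit 6: place 20 ft³, 30 ft³ left
storage unit 6: place 17 ft³, 13 ft³ left
Final storage units: [17,16,17] [20,21] [17,16,16] [20,18] [17,18] [20,17].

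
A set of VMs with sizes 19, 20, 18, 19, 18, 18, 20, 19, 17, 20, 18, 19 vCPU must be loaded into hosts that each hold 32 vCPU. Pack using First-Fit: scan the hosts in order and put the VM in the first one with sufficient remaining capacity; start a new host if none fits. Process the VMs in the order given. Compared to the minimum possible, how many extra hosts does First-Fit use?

First-Fit: [19] [20] [18] [19] [18] [18] [20] [19] [17] [20] [18] [19] → 12 hosts.
12 VMs exceed 16 vCPU (half the capacity), and no two of those can share a host, so at least 12 hosts are needed.
So 12 is already optimal.

0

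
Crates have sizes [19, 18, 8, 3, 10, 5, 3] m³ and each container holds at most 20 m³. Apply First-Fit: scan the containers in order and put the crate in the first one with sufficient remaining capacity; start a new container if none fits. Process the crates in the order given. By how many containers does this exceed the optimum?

First-Fit: [19] [18] [8,3,5,3] [10] → 4 containers.
Total size 66 m³; any packing needs at least ⌈66/20⌉ = 4 containers.
So 4 is already optimal.

0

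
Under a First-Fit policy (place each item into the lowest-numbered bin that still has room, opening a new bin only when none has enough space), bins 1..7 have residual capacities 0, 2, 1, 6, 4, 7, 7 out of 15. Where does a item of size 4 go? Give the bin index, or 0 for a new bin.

4

Bins with room: bin 4 (6), bin 5 (4), bin 6 (7), bin 7 (7).
The first with room is bin 4.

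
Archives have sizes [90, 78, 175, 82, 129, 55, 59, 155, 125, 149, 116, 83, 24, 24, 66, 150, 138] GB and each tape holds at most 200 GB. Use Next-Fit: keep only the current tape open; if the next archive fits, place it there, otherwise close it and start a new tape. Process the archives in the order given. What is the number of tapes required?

12

Put 90 GB in tape 1; 110 GB remain.
Put 78 GB in tape 1; 32 GB remain.
Put 175 GB in tape 2; 25 GB remain.
Put 82 GB in tape 3; 118 GB remain.
Put 129 GB in tape 4; 71 GB remain.
Put 55 GB in tape 4; 16 GB remain.
Put 59 GB in tape 5; 141 GB remain.
Put 155 GB in tape 6; 45 GB remain.
Put 125 GB in tape 7; 75 GB remain.
Put 149 GB in tape 8; 51 GB remain.
Put 116 GB in tape 9; 84 GB remain.
Put 83 GB in tape 9; 1 GB remain.
Put 24 GB in tape 10; 176 GB remain.
Put 24 GB in tape 10; 152 GB remain.
Put 66 GB in tape 10; 86 GB remain.
Put 150 GB in tape 11; 50 GB remain.
Put 138 GB in tape 12; 62 GB remain.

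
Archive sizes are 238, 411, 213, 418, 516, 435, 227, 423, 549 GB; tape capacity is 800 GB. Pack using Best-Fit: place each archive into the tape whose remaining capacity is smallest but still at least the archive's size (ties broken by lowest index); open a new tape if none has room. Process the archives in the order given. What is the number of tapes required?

6 tapes

238 GB → tape 1 (remaining 562 GB)
411 GB → tape 1 (remaining 151 GB)
213 GB → tape 2 (remaining 587 GB)
418 GB → tape 2 (remaining 169 GB)
516 GB → tape 3 (remaining 284 GB)
435 GB → tape 4 (remaining 365 GB)
227 GB → tape 3 (remaining 57 GB)
423 GB → tape 5 (remaining 377 GB)
549 GB → tape 6 (remaining 251 GB)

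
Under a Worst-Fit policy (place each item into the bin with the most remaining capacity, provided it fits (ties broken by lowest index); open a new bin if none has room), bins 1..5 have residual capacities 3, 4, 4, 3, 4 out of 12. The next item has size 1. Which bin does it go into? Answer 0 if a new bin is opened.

Bins with room: bin 1 (3), bin 2 (4), bin 3 (4), bin 4 (3), bin 5 (4).
Most room is bin 2 with 4 free.

2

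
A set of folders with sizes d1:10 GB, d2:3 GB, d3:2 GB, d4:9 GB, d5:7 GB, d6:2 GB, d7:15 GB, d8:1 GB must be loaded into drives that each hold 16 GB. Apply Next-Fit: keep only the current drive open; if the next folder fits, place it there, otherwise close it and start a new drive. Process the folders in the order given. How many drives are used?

4

d1 (10 GB) → drive 1 (remaining 6 GB)
d2 (3 GB) → drive 1 (remaining 3 GB)
d3 (2 GB) → drive 1 (remaining 1 GB)
d4 (9 GB) → drive 2 (remaining 7 GB)
d5 (7 GB) → drive 2 (remaining 0 GB)
d6 (2 GB) → drive 3 (remaining 14 GB)
d7 (15 GB) → drive 4 (remaining 1 GB)
d8 (1 GB) → drive 4 (remaining 0 GB)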